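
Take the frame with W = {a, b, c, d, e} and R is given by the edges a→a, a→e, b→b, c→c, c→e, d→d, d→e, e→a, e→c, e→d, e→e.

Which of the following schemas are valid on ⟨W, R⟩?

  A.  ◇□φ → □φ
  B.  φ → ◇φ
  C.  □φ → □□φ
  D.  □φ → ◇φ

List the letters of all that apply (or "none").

B, D

R is reflexive: each world relates to itself.
R is not transitive: a R e and e R c but not a R c.
R is not euclidean: e R a and e R c but not a R c.
R is serial: every world has an R-successor.
(A) ◇□φ → □φ (the dual of axiom 5) characterises the euclidean frames. R is not euclidean — not valid.
(B) φ → ◇φ (the dual of axiom T) characterises the reflexive frames. R is reflexive — valid.
(C) axiom 4: valid iff R is transitive. R is not transitive — not valid.
(D) axiom D: valid iff R is serial. R is serial — valid.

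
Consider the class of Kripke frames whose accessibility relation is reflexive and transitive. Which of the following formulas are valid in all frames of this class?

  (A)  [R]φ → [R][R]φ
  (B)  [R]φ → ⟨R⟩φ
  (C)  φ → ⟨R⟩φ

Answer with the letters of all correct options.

Reflexive relations are serial.
(A) [R]φ → [R][R]φ (axiom 4) characterises the transitive frames. Every such R is transitive — valid.
(B) [R]φ → ⟨R⟩φ is axiom D, which corresponds to seriality. Every such R is serial — valid.
(C) the dual of axiom T: valid iff R is reflexive. Every such R is reflexive — valid.

A, B, C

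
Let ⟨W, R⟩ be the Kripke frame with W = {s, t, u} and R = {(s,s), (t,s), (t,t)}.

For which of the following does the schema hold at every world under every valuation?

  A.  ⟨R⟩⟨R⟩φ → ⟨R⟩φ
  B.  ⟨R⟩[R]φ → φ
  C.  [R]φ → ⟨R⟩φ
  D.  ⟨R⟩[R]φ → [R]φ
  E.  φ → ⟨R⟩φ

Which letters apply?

R is not reflexive: not u R u.
R is not symmetric: t R s but not s R t.
R is transitive: R is closed under composition.
R is not euclidean: t R s and t R t but not s R t.
R is not serial: u has no R-successor.
(A) the dual of axiom 4: valid iff R is transitive. R is transitive — valid.
(B) the dual of axiom B: valid iff R is symmetric. R is not symmetric — not valid.
(C) [R]φ → ⟨R⟩φ (axiom D) characterises the serial frames. R is not serial — not valid.
(D) the dual of axiom 5: valid iff R is euclidean. R is not euclidean — not valid.
(E) φ → ⟨R⟩φ (the dual of axiom T) characterises the reflexive frames. R is not reflexive — not valid.

A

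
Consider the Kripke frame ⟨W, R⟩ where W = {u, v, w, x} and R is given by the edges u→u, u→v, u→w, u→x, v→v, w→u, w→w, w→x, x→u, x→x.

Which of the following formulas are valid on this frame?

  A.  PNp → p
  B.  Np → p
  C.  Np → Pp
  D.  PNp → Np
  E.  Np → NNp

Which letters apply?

R is reflexive: each world relates to itself.
R is not symmetric: u R v but not v R u.
R is not transitive: w R u and u R v but not w R v.
R is not euclidean: u R v and u R u but not v R u.
R is serial: every world has an R-successor.
(A) PNp → p is the dual of axiom B; it is valid on a frame exactly when R is symmetric. R is not symmetric, so not valid.
(B) Np → p is axiom T; it is valid on a frame exactly when R is reflexive. R is reflexive, so valid.
(C) Np → Pp (axiom D) characterises the serial frames. R is serial — valid.
(D) PNp → Np (the dual of axiom 5) characterises the euclidean frames. R is not euclidean — not valid.
(E) axiom 4: valid iff R is transitive. R is not transitive — not valid.

B, C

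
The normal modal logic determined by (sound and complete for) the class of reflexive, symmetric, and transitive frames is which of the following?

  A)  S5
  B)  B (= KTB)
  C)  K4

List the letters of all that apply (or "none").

A

(A) S5 is determined by exactly this class.
(B) B (= KTB) is determined by the class of reflexive and symmetric frames.
(C) K4 is determined by the class of transitive frames.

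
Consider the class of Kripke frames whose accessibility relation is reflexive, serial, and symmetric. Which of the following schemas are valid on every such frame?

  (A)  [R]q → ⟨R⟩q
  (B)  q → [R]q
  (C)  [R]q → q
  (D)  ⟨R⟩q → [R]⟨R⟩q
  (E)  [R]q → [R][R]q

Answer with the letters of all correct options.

(A) [R]q → ⟨R⟩q is axiom D, which corresponds to seriality. Every such R is serial — valid.
(B) q → [R]q is equivalent to ◇p→p; it holds exactly when R ⊆ identity. Such an R need not be a subset of the identity — not valid.
(C) axiom T: valid iff R is reflexive. Every such R is reflexive — valid.
(D) axiom 5: valid iff R is euclidean. Such an R need not be euclidean — not valid.
(E) [R]q → [R][R]q is axiom 4, which corresponds to transitivity. Such an R need not be transitive — not valid.

A, C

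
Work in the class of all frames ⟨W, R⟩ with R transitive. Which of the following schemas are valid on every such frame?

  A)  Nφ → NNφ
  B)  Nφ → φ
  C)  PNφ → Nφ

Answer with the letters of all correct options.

A

(A) Nφ → NNφ (axiom 4) characterises the transitive frames. Every such R is transitive — valid.
(B) Nφ → φ is axiom T, which corresponds to reflexivity. Such an R need not be reflexive — not valid.
(C) PNφ → Nφ (the dual of axiom 5) characterises the euclidean frames. Such an R need not be euclidean — not valid.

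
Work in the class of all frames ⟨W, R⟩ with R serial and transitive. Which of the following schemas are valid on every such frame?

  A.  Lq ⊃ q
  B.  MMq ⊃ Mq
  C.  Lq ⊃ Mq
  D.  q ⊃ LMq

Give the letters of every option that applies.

(A) axiom T: valid iff R is reflexive. Such an R need not be reflexive — not valid.
(B) MMq ⊃ Mq is the dual of axiom 4; it is valid on a frame exactly when R is transitive. Every such R is transitive, so valid.
(C) Lq ⊃ Mq is axiom D, which corresponds to seriality. Every such R is serial — valid.
(D) axiom B: valid iff R is symmetric. Such an R need not be symmetric — not valid.

B, C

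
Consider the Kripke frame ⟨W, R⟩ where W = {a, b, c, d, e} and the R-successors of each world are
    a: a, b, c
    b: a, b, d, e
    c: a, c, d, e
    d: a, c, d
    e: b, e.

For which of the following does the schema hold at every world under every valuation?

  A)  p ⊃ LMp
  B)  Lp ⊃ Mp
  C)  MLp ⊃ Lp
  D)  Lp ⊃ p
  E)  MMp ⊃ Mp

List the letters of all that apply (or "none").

B, D

R is reflexive: each world relates to itself.
R is not symmetric: b R d but not d R b.
R is not transitive: a R b and b R d but not a R d.
R is not euclidean: a R b and a R c but not b R c.
R is serial: every world has an R-successor.
(A) p ⊃ LMp is axiom B; it is valid on a frame exactly when R is symmetric. R is not symmetric, so not valid.
(B) Lp ⊃ Mp is axiom D, which corresponds to seriality. R is serial — valid.
(C) MLp ⊃ Lp is the dual of axiom 5; it is valid on a frame exactly when R is euclidean. R is not euclidean, so not valid.
(D) axiom T: valid iff R is reflexive. R is reflexive — valid.
(E) MMp ⊃ Mp is the dual of axiom 4, which corresponds to transitivity. R is not transitive — not valid.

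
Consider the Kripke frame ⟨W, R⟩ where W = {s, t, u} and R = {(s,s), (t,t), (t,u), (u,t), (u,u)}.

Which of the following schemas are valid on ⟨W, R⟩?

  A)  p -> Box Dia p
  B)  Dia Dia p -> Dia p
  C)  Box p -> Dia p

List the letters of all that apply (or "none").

R is symmetric: every R-edge is matched by its reverse.
R is transitive: R is closed under composition.
R is serial: every world has an R-successor.
(A) p -> Box Dia p is axiom B, which corresponds to symmetry. R is symmetric — valid.
(B) Dia Dia p -> Dia p is the dual of axiom 4; it is valid on a frame exactly when R is transitive. R is transitive, so valid.
(C) Box p -> Dia p (axiom D) characterises the serial frames. R is serial — valid.

A, B, C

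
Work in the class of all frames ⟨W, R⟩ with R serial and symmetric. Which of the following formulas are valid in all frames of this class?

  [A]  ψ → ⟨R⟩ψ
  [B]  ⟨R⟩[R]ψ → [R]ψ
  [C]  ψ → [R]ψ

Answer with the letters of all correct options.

(A) ψ → ⟨R⟩ψ is the dual of axiom T, which corresponds to reflexivity. Such an R need not be reflexive — not valid.
(B) ⟨R⟩[R]ψ → [R]ψ is the dual of axiom 5; it is valid on a frame exactly when R is euclidean. Such an R need not be euclidean, so not valid.
(C) ψ → [R]ψ is valid only on frames where every R-edge is a self-loop. Such an R need not be a subset of the identity — not valid.

none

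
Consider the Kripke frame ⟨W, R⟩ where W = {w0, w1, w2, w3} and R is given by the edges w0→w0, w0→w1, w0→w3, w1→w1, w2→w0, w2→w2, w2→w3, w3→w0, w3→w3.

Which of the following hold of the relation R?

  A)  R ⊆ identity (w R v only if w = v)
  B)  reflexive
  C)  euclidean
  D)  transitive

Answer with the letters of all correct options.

(A) not ⊆ identity: w0 R w1 with w0 ≠ w1.
(B) reflexive: each world relates to itself.
(C) not euclidean: w0 R w1 and w0 R w0 but not w1 R w0.
(D) not transitive: w2 R w0 and w0 R w1 but not w2 R w1.

B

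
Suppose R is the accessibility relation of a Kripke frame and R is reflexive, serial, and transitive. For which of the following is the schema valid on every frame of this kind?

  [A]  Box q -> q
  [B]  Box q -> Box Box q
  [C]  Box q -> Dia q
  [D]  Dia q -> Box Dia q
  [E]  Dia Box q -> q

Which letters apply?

(A) Box q -> q is axiom T; it is valid on a frame exactly when R is reflexive. Every such R is reflexive, so valid.
(B) Box q -> Box Box q is axiom 4; it is valid on a frame exactly when R is transitive. Every such R is transitive, so valid.
(C) axiom D: valid iff R is serial. Every such R is serial — valid.
(D) Dia q -> Box Dia q is axiom 5, which corresponds to the euclidean property. Such an R need not be euclidean — not valid.
(E) the dual of axiom B: valid iff R is symmetric. Such an R need not be symmetric — not valid.

A, B, C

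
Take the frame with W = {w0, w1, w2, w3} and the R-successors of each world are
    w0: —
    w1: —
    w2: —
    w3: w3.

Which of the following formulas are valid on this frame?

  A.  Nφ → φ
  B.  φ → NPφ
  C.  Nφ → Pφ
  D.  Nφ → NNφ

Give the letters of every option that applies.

R is not reflexive: not w0 R w0.
R is symmetric: every R-edge is matched by its reverse.
R is transitive: R is closed under composition.
R is not serial: w0 has no R-successor.
(A) axiom T: valid iff R is reflexive. R is not reflexive — not valid.
(B) φ → NPφ is axiom B; it is valid on a frame exactly when R is symmetric. R is symmetric, so valid.
(C) Nφ → Pφ is axiom D; it is valid on a frame exactly when R is serial. R is not serial, so not valid.
(D) Nφ → NNφ is axiom 4; it is valid on a frame exactly when R is transitive. R is transitive, so valid.

B, D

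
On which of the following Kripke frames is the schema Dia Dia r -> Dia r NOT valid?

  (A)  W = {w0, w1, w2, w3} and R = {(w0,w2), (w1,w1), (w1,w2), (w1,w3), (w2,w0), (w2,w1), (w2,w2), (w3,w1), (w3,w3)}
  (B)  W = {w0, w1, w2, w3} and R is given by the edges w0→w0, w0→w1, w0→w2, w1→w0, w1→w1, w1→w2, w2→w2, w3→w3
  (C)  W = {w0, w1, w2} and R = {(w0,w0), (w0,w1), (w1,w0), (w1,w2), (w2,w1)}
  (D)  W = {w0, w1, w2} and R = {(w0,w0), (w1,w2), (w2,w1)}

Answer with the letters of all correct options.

A, C, D

The schema Dia Dia r -> Dia r is the dual of axiom 4; it is valid on a frame iff R is transitive.
(A) R is not transitive (w0 R w2 and w2 R w0 but not w0 R w0), so the schema fails here.
(B) R is transitive (R is closed under composition), so the schema is valid here.
(C) R is not transitive (w0 R w1 and w1 R w2 but not w0 R w2), so the schema fails here.
(D) R is not transitive (w1 R w2 and w2 R w1 but not w1 R w1), so the schema fails here.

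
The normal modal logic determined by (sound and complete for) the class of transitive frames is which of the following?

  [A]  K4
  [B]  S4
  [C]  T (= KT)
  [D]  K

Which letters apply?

(A) K4 is determined by exactly this class.
(B) S4 is determined by the class of reflexive and transitive frames.
(C) T (= KT) is determined by the class of reflexive frames.
(D) K is determined by the class of arbitrary frames.

A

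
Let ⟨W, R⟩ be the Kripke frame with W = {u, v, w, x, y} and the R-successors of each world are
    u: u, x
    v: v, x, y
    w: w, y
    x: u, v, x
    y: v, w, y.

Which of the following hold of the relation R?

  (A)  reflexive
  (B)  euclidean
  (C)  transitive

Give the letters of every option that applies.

A

(A) reflexive: each world relates to itself.
(B) not euclidean: v R x and v R y but not x R y.
(C) not transitive: u R x and x R v but not u R v.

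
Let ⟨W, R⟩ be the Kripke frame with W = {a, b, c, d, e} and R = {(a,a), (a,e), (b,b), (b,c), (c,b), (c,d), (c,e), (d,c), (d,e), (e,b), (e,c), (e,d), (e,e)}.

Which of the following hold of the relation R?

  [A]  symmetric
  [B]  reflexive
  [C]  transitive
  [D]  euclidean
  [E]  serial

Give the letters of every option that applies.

E

(A) not symmetric: a R e but not e R a.
(B) not reflexive: not c R c.
(C) not transitive: a R e and e R b but not a R b.
(D) not euclidean: a R e and a R a but not e R a.
(E) serial: every world has an R-successor.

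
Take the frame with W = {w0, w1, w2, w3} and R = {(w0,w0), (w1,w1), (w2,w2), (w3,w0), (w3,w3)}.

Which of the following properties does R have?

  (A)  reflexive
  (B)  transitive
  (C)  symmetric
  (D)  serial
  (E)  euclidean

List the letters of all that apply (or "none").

A, B, D

(A) reflexive: each world relates to itself.
(B) transitive: R is closed under composition.
(C) not symmetric: w3 R w0 but not w0 R w3.
(D) serial: every world has an R-successor.
(E) not euclidean: w3 R w0 and w3 R w3 but not w0 R w3.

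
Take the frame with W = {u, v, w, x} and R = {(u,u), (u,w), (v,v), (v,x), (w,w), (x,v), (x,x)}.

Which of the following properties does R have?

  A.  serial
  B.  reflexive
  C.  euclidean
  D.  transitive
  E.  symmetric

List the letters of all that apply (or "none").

A, B, D

(A) serial: every world has an R-successor.
(B) reflexive: each world relates to itself.
(C) not euclidean: u R w and u R u but not w R u.
(D) transitive: R is closed under composition.
(E) not symmetric: u R w but not w R u.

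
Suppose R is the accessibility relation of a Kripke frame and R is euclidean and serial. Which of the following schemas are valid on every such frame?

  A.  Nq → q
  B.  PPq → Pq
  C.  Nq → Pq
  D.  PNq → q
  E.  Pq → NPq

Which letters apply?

(A) Nq → q is axiom T; it is valid on a frame exactly when R is reflexive. Such an R need not be reflexive, so not valid.
(B) PPq → Pq (the dual of axiom 4) characterises the transitive frames. Such an R need not be transitive — not valid.
(C) axiom D: valid iff R is serial. Every such R is serial — valid.
(D) the dual of axiom B: valid iff R is symmetric. Such an R need not be symmetric — not valid.
(E) Pq → NPq (axiom 5) characterises the euclidean frames. Every such R is euclidean — valid.

C, E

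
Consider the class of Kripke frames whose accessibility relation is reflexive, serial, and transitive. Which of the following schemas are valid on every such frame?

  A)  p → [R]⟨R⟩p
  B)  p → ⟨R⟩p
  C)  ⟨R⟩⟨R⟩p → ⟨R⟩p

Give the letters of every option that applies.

B, C

(A) p → [R]⟨R⟩p is axiom B, which corresponds to symmetry. Such an R need not be symmetric — not valid.
(B) the dual of axiom T: valid iff R is reflexive. Every such R is reflexive — valid.
(C) ⟨R⟩⟨R⟩p → ⟨R⟩p is the dual of axiom 4, which corresponds to transitivity. Every such R is transitive — valid.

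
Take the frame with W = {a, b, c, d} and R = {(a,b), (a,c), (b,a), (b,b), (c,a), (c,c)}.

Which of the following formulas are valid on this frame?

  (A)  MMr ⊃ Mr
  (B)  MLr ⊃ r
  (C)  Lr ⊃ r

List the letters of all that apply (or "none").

R is not reflexive: not a R a.
R is symmetric: every R-edge is matched by its reverse.
R is not transitive: a R b and b R a but not a R a.
(A) MMr ⊃ Mr is the dual of axiom 4; it is valid on a frame exactly when R is transitive. R is not transitive, so not valid.
(B) MLr ⊃ r is the dual of axiom B, which corresponds to symmetry. R is symmetric — valid.
(C) Lr ⊃ r is axiom T, which corresponds to reflexivity. R is not reflexive — not valid.

B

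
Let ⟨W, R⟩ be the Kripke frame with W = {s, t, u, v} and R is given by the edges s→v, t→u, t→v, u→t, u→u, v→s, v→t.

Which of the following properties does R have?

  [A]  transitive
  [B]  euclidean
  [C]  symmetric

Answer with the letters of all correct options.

C

(A) not transitive: s R v and v R s but not s R s.
(B) not euclidean: t R u and t R v but not u R v.
(C) symmetric: every R-edge is matched by its reverse.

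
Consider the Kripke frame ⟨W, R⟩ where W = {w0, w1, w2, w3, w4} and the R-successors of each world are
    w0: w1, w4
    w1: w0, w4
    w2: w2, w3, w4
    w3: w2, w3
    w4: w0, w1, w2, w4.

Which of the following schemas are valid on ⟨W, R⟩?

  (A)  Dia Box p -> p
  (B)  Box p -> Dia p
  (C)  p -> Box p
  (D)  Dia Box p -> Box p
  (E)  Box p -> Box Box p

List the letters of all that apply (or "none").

A, B

R is symmetric: every R-edge is matched by its reverse.
R is not transitive: w0 R w1 and w1 R w0 but not w0 R w0.
R is not euclidean: w2 R w3 and w2 R w4 but not w3 R w4.
R is serial: every world has an R-successor.
R is not a subset of the identity: w0 R w1 with w0 ≠ w1.
(A) the dual of axiom B: valid iff R is symmetric. R is symmetric — valid.
(B) axiom D: valid iff R is serial. R is serial — valid.
(C) p -> Box p is equivalent to ◇p→p; it holds exactly when R ⊆ identity. Here R ⊄ identity — not valid.
(D) Dia Box p -> Box p (the dual of axiom 5) characterises the euclidean frames. R is not euclidean — not valid.
(E) Box p -> Box Box p (axiom 4) characterises the transitive frames. R is not transitive — not valid.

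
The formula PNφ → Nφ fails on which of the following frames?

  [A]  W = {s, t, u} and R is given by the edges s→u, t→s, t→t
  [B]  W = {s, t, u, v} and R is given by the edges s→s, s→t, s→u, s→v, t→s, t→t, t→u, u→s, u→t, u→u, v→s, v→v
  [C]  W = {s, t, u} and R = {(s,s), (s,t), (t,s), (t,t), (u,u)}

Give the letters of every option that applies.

The schema PNφ → Nφ is the dual of axiom 5; it is valid on a frame iff R is euclidean.
(A) R is not euclidean (t R s and t R t but not s R t), so the schema fails here.
(B) R is not euclidean (s R t and s R v but not t R v), so the schema fails here.
(C) R is euclidean (any two R-successors of the same world are R-related), so the schema is valid here.

A, B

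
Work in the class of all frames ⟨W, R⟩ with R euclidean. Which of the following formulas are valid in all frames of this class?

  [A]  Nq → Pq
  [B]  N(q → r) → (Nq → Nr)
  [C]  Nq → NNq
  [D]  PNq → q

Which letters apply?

B

(A) Nq → Pq is axiom D; it is valid on a frame exactly when R is serial. Such an R need not be serial, so not valid.
(B) N(q → r) → (Nq → Nr) is axiom K, valid on every Kripke frame — valid.
(C) Nq → NNq (axiom 4) characterises the transitive frames. Such an R need not be transitive — not valid.
(D) the dual of axiom B: valid iff R is symmetric. Such an R need not be symmetric — not valid.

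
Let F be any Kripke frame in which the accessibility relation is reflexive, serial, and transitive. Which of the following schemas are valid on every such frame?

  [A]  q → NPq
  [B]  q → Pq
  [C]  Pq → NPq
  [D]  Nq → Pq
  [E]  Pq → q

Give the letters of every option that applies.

(A) q → NPq (axiom B) characterises the symmetric frames. Such an R need not be symmetric — not valid.
(B) q → Pq is the dual of axiom T; it is valid on a frame exactly when R is reflexive. Every such R is reflexive, so valid.
(C) Pq → NPq (axiom 5) characterises the euclidean frames. Such an R need not be euclidean — not valid.
(D) Nq → Pq is axiom D; it is valid on a frame exactly when R is serial. Every such R is serial, so valid.
(E) Pq → q (the converse of T) corresponds to R being a subset of the identity. Such an R need not be a subset of the identity, so not valid.

B, D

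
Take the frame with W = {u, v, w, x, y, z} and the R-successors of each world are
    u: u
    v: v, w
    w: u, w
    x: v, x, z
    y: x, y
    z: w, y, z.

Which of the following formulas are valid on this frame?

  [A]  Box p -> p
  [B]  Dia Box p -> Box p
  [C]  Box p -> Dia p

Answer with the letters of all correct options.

A, C

R is reflexive: each world relates to itself.
R is not euclidean: v R w and v R v but not w R v.
R is serial: every world has an R-successor.
(A) axiom T: valid iff R is reflexive. R is reflexive — valid.
(B) Dia Box p -> Box p is the dual of axiom 5, which corresponds to the euclidean property. R is not euclidean — not valid.
(C) Box p -> Dia p (axiom D) characterises the serial frames. R is serial — valid.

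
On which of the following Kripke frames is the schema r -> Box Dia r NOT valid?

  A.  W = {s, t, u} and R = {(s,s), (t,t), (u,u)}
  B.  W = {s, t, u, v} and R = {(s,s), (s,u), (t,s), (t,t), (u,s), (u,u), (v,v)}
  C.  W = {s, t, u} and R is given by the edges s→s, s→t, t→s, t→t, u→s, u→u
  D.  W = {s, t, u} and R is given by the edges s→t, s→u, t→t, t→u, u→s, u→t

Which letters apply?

B, C, D

The schema r -> Box Dia r is axiom B; it is valid on a frame iff R is symmetric.
(A) R is symmetric (every R-edge is matched by its reverse), so the schema is valid here.
(B) R is not symmetric (t R s but not s R t), so the schema fails here.
(C) R is not symmetric (u R s but not s R u), so the schema fails here.
(D) R is not symmetric (s R t but not t R s), so the schema fails here.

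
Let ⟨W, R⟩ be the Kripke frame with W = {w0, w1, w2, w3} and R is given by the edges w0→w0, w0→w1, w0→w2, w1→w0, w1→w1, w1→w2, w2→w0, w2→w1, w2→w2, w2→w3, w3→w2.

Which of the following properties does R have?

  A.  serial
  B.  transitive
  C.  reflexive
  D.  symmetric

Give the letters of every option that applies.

A, D

(A) serial: every world has an R-successor.
(B) not transitive: w0 R w2 and w2 R w3 but not w0 R w3.
(C) not reflexive: not w3 R w3.
(D) symmetric: every R-edge is matched by its reverse.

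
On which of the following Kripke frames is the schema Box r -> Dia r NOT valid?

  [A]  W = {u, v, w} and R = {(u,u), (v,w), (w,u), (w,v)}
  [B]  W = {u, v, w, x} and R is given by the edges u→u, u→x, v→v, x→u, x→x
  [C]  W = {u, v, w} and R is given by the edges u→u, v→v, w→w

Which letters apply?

B

The schema Box r -> Dia r is axiom D; it is valid on a frame iff R is serial.
(A) R is serial (every world has an R-successor), so the schema is valid here.
(B) R is not serial (w has no R-successor), so the schema fails here.
(C) R is serial (every world has an R-successor), so the schema is valid here.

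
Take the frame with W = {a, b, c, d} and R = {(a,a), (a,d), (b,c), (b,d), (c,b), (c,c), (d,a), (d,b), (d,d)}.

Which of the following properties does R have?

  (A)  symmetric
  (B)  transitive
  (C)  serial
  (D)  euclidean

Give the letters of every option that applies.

A, C

(A) symmetric: every R-edge is matched by its reverse.
(B) not transitive: a R d and d R b but not a R b.
(C) serial: every world has an R-successor.
(D) not euclidean: b R c and b R d but not c R d.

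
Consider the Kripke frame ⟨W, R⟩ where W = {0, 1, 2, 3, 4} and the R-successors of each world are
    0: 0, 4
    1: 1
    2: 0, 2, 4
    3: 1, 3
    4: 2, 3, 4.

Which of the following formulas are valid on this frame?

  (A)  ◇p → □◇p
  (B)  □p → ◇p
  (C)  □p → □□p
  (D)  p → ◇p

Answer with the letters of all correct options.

B, D

R is reflexive: each world relates to itself.
R is not transitive: 0 R 4 and 4 R 2 but not 0 R 2.
R is not euclidean: 0 R 4 and 0 R 0 but not 4 R 0.
R is serial: every world has an R-successor.
(A) ◇p → □◇p is axiom 5; it is valid on a frame exactly when R is euclidean. R is not euclidean, so not valid.
(B) □p → ◇p (axiom D) characterises the serial frames. R is serial — valid.
(C) □p → □□p (axiom 4) characterises the transitive frames. R is not transitive — not valid.
(D) p → ◇p is the dual of axiom T; it is valid on a frame exactly when R is reflexive. R is reflexive, so valid.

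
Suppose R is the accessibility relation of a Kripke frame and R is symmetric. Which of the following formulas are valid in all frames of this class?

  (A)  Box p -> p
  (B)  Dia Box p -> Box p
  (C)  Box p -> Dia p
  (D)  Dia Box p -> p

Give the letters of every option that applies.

D

(A) axiom T: valid iff R is reflexive. Such an R need not be reflexive — not valid.
(B) Dia Box p -> Box p (the dual of axiom 5) characterises the euclidean frames. Such an R need not be euclidean — not valid.
(C) Box p -> Dia p is axiom D; it is valid on a frame exactly when R is serial. Such an R need not be serial, so not valid.
(D) Dia Box p -> p is the dual of axiom B; it is valid on a frame exactly when R is symmetric. Every such R is symmetric, so valid.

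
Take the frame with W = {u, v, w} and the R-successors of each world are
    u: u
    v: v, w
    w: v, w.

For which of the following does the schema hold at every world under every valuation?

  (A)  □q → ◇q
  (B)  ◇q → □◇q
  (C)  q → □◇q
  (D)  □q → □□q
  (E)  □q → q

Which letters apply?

R is reflexive: each world relates to itself.
R is symmetric: every R-edge is matched by its reverse.
R is transitive: R is closed under composition.
R is euclidean: any two R-successors of the same world are R-related.
R is serial: every world has an R-successor.
(A) □q → ◇q is axiom D; it is valid on a frame exactly when R is serial. R is serial, so valid.
(B) ◇q → □◇q is axiom 5, which corresponds to the euclidean property. R is euclidean — valid.
(C) q → □◇q is axiom B, which corresponds to symmetry. R is symmetric — valid.
(D) □q → □□q (axiom 4) characterises the transitive frames. R is transitive — valid.
(E) □q → q (axiom T) characterises the reflexive frames. R is reflexive — valid.

A, B, C, D, E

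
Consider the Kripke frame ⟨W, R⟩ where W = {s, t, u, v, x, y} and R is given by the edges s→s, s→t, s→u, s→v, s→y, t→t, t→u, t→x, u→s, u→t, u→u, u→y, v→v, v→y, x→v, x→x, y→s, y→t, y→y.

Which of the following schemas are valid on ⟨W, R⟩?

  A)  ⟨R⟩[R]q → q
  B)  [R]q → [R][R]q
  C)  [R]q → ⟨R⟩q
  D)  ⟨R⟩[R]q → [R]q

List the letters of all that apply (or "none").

C

R is not symmetric: s R t but not t R s.
R is not transitive: s R t and t R x but not s R x.
R is not euclidean: s R t and s R s but not t R s.
R is serial: every world has an R-successor.
(A) ⟨R⟩[R]q → q is the dual of axiom B; it is valid on a frame exactly when R is symmetric. R is not symmetric, so not valid.
(B) [R]q → [R][R]q is axiom 4, which corresponds to transitivity. R is not transitive — not valid.
(C) [R]q → ⟨R⟩q (axiom D) characterises the serial frames. R is serial — valid.
(D) ⟨R⟩[R]q → [R]q is the dual of axiom 5, which corresponds to the euclidean property. R is not euclidean — not valid.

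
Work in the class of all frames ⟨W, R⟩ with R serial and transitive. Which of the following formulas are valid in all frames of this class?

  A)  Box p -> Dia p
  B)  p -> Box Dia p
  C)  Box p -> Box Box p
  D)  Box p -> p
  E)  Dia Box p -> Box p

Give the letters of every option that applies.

(A) Box p -> Dia p is axiom D; it is valid on a frame exactly when R is serial. Every such R is serial, so valid.
(B) p -> Box Dia p is axiom B; it is valid on a frame exactly when R is symmetric. Such an R need not be symmetric, so not valid.
(C) axiom 4: valid iff R is transitive. Every such R is transitive — valid.
(D) Box p -> p is axiom T, which corresponds to reflexivity. Such an R need not be reflexive — not valid.
(E) Dia Box p -> Box p (the dual of axiom 5) characterises the euclidean frames. Such an R need not be euclidean — not valid.

A, C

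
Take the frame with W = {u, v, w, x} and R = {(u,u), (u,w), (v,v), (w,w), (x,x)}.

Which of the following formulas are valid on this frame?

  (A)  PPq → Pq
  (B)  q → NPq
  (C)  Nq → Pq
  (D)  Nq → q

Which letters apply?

R is reflexive: each world relates to itself.
R is not symmetric: u R w but not w R u.
R is transitive: R is closed under composition.
R is serial: every world has an R-successor.
(A) PPq → Pq is the dual of axiom 4; it is valid on a frame exactly when R is transitive. R is transitive, so valid.
(B) q → NPq is axiom B; it is valid on a frame exactly when R is symmetric. R is not symmetric, so not valid.
(C) Nq → Pq is axiom D, which corresponds to seriality. R is serial — valid.
(D) Nq → q (axiom T) characterises the reflexive frames. R is reflexive — valid.

A, C, D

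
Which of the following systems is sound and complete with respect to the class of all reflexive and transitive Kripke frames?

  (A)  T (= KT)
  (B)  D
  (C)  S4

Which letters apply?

C

(A) T (= KT) is determined by the class of reflexive frames.
(B) D is determined by the class of serial frames.
(C) S4 is determined by exactly this class.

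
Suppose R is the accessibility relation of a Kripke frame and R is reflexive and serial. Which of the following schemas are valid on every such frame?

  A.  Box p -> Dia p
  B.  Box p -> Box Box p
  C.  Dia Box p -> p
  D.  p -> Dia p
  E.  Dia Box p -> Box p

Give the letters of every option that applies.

(A) Box p -> Dia p (axiom D) characterises the serial frames. Every such R is serial — valid.
(B) Box p -> Box Box p is axiom 4; it is valid on a frame exactly when R is transitive. Such an R need not be transitive, so not valid.
(C) Dia Box p -> p is the dual of axiom B; it is valid on a frame exactly when R is symmetric. Such an R need not be symmetric, so not valid.
(D) p -> Dia p (the dual of axiom T) characterises the reflexive frames. Every such R is reflexive — valid.
(E) Dia Box p -> Box p is the dual of axiom 5, which corresponds to the euclidean property. Such an R need not be euclidean — not valid.

A, D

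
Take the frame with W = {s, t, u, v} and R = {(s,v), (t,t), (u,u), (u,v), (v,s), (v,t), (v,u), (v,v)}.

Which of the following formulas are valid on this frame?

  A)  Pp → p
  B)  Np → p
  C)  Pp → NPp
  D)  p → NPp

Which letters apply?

R is not reflexive: not s R s.
R is not symmetric: v R t but not t R v.
R is not euclidean: v R s and v R t but not s R t.
R is not a subset of the identity: s R v with s ≠ v.
(A) Pp → p is valid only on frames where every R-edge is a self-loop. Here R ⊄ identity — not valid.
(B) Np → p is axiom T; it is valid on a frame exactly when R is reflexive. R is not reflexive, so not valid.
(C) Pp → NPp (axiom 5) characterises the euclidean frames. R is not euclidean — not valid.
(D) axiom B: valid iff R is symmetric. R is not symmetric — not valid.

none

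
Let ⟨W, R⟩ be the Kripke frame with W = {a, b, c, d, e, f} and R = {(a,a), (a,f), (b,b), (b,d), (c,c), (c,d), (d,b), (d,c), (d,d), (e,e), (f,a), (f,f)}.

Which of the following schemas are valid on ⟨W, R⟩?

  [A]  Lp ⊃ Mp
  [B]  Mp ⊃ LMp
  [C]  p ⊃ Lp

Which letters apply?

R is not euclidean: d R b and d R c but not b R c.
R is serial: every world has an R-successor.
R is not a subset of the identity: a R f with a ≠ f.
(A) Lp ⊃ Mp (axiom D) characterises the serial frames. R is serial — valid.
(B) Mp ⊃ LMp (axiom 5) characterises the euclidean frames. R is not euclidean — not valid.
(C) p ⊃ Lp (equivalent to ◇p→p) corresponds to R being a subset of the identity. Here R ⊄ identity, so not valid.

A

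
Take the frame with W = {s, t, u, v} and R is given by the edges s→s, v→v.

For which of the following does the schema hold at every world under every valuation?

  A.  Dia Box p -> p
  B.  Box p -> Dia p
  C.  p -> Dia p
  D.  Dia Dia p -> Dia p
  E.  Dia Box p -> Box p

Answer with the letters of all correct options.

R is not reflexive: not t R t.
R is symmetric: every R-edge is matched by its reverse.
R is transitive: R is closed under composition.
R is euclidean: any two R-successors of the same world are R-related.
R is not serial: t has no R-successor.
(A) Dia Box p -> p is the dual of axiom B, which corresponds to symmetry. R is symmetric — valid.
(B) Box p -> Dia p is axiom D, which corresponds to seriality. R is not serial — not valid.
(C) p -> Dia p (the dual of axiom T) characterises the reflexive frames. R is not reflexive — not valid.
(D) the dual of axiom 4: valid iff R is transitive. R is transitive — valid.
(E) Dia Box p -> Box p (the dual of axiom 5) characterises the euclidean frames. R is euclidean — valid.

A, D, E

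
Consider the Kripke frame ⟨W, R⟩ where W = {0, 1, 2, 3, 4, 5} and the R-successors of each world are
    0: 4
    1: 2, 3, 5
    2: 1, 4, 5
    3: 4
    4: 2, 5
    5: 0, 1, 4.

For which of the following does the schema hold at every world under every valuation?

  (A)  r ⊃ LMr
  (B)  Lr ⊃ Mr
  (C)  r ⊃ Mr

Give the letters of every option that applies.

B

R is not reflexive: not 0 R 0.
R is not symmetric: 0 R 4 but not 4 R 0.
R is serial: every world has an R-successor.
(A) r ⊃ LMr is axiom B, which corresponds to symmetry. R is not symmetric — not valid.
(B) axiom D: valid iff R is serial. R is serial — valid.
(C) r ⊃ Mr (the dual of axiom T) characterises the reflexive frames. R is not reflexive — not valid.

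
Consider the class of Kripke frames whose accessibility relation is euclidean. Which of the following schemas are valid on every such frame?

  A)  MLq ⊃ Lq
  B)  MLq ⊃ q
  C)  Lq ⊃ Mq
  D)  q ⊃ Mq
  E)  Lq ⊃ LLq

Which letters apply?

(A) MLq ⊃ Lq is the dual of axiom 5; it is valid on a frame exactly when R is euclidean. Every such R is euclidean, so valid.
(B) MLq ⊃ q (the dual of axiom B) characterises the symmetric frames. Such an R need not be symmetric — not valid.
(C) Lq ⊃ Mq is axiom D; it is valid on a frame exactly when R is serial. Such an R need not be serial, so not valid.
(D) q ⊃ Mq is the dual of axiom T, which corresponds to reflexivity. Such an R need not be reflexive — not valid.
(E) axiom 4: valid iff R is transitive. Such an R need not be transitive — not valid.

A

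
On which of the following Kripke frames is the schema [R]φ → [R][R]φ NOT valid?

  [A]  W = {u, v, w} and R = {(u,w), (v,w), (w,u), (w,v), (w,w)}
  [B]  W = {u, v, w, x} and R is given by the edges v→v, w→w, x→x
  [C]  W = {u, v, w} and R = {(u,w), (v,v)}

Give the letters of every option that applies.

A

The schema [R]φ → [R][R]φ is axiom 4; it is valid on a frame iff R is transitive.
(A) R is not transitive (u R w and w R u but not u R u), so the schema fails here.
(B) R is transitive (R is closed under composition), so the schema is valid here.
(C) R is transitive (R is closed under composition), so the schema is valid here.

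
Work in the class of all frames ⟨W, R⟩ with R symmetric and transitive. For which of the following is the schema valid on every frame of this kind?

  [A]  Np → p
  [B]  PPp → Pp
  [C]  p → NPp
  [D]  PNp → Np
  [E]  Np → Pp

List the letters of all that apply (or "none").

B, C, D

A symmetric transitive relation is euclidean (uRv and uRw give vRu by symmetry, then vRw by transitivity).
(A) Np → p (axiom T) characterises the reflexive frames. Such an R need not be reflexive — not valid.
(B) the dual of axiom 4: valid iff R is transitive. Every such R is transitive — valid.
(C) p → NPp is axiom B; it is valid on a frame exactly when R is symmetric. Every such R is symmetric, so valid.
(D) PNp → Np (the dual of axiom 5) characterises the euclidean frames. Every such R is euclidean — valid.
(E) Np → Pp (axiom D) characterises the serial frames. Such an R need not be serial — not valid.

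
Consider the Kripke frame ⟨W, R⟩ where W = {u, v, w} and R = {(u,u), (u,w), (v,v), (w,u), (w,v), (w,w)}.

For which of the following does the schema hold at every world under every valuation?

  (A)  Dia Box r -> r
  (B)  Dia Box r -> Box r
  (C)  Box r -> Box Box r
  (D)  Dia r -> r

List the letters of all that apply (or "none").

none

R is not symmetric: w R v but not v R w.
R is not transitive: u R w and w R v but not u R v.
R is not euclidean: w R u and w R v but not u R v.
R is not a subset of the identity: u R w with u ≠ w.
(A) Dia Box r -> r is the dual of axiom B; it is valid on a frame exactly when R is symmetric. R is not symmetric, so not valid.
(B) Dia Box r -> Box r is the dual of axiom 5, which corresponds to the euclidean property. R is not euclidean — not valid.
(C) Box r -> Box Box r is axiom 4, which corresponds to transitivity. R is not transitive — not valid.
(D) Dia r -> r is valid only on frames where every R-edge is a self-loop. Here R ⊄ identity — not valid.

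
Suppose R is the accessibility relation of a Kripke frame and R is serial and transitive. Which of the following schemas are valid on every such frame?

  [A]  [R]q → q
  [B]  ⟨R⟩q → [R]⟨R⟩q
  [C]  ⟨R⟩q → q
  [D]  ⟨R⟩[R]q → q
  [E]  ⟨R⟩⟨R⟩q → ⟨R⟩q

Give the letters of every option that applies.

E

(A) axiom T: valid iff R is reflexive. Such an R need not be reflexive — not valid.
(B) ⟨R⟩q → [R]⟨R⟩q is axiom 5; it is valid on a frame exactly when R is euclidean. Such an R need not be euclidean, so not valid.
(C) ⟨R⟩q → q is valid only on frames where every R-edge is a self-loop. Such an R need not be a subset of the identity — not valid.
(D) ⟨R⟩[R]q → q is the dual of axiom B; it is valid on a frame exactly when R is symmetric. Such an R need not be symmetric, so not valid.
(E) ⟨R⟩⟨R⟩q → ⟨R⟩q is the dual of axiom 4; it is valid on a frame exactly when R is transitive. Every such R is transitive, so valid.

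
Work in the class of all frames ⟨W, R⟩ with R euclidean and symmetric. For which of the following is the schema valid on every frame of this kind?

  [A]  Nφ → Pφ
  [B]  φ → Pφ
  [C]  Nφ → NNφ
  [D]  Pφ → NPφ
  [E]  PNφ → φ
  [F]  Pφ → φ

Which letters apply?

A symmetric euclidean relation is transitive (uRv and vRw give vRu by symmetry, then uRw by the euclidean condition, applied at v).
(A) Nφ → Pφ (axiom D) characterises the serial frames. Such an R need not be serial — not valid.
(B) φ → Pφ (the dual of axiom T) characterises the reflexive frames. Such an R need not be reflexive — not valid.
(C) Nφ → NNφ is axiom 4; it is valid on a frame exactly when R is transitive. Every such R is transitive, so valid.
(D) axiom 5: valid iff R is euclidean. Every such R is euclidean — valid.
(E) the dual of axiom B: valid iff R is symmetric. Every such R is symmetric — valid.
(F) Pφ → φ (the converse of T) corresponds to R being a subset of the identity. Such an R need not be a subset of the identity, so not valid.

C, D, E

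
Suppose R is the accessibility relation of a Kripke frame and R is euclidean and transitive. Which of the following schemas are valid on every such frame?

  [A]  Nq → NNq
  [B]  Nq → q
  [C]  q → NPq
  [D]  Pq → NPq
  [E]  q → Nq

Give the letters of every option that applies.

(A) axiom 4: valid iff R is transitive. Every such R is transitive — valid.
(B) Nq → q (axiom T) characterises the reflexive frames. Such an R need not be reflexive — not valid.
(C) axiom B: valid iff R is symmetric. Such an R need not be symmetric — not valid.
(D) axiom 5: valid iff R is euclidean. Every such R is euclidean — valid.
(E) q → Nq is equivalent to ◇p→p; it holds exactly when R ⊆ identity. Such an R need not be a subset of the identity — not valid.

A, D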